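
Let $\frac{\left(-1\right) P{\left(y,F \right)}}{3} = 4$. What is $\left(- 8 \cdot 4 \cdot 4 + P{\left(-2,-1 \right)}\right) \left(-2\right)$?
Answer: $280$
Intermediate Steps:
$P{\left(y,F \right)} = -12$ ($P{\left(y,F \right)} = \left(-3\right) 4 = -12$)
$\left(- 8 \cdot 4 \cdot 4 + P{\left(-2,-1 \right)}\right) \left(-2\right) = \left(- 8 \cdot 4 \cdot 4 - 12\right) \left(-2\right) = \left(\left(-8\right) 16 - 12\right) \left(-2\right) = \left(-128 - 12\right) \left(-2\right) = \left(-140\right) \left(-2\right) = 280$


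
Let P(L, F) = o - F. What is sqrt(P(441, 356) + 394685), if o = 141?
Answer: 9*sqrt(4870) ≈ 628.07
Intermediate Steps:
P(L, F) = 141 - F
sqrt(P(441, 356) + 394685) = sqrt((141 - 1*356) + 394685) = sqrt((141 - 356) + 394685) = sqrt(-215 + 394685) = sqrt(394470) = 9*sqrt(4870)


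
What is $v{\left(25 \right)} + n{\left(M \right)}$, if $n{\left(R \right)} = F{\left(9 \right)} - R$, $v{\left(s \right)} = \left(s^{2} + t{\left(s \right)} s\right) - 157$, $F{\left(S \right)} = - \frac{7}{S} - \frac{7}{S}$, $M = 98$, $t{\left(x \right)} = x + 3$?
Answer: $\frac{9616}{9} \approx 1068.4$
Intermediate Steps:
$t{\left(x \right)} = 3 + x$
$F{\left(S \right)} = - \frac{14}{S}$
$v{\left(s \right)} = -157 + s^{2} + s \left(3 + s\right)$ ($v{\left(s \right)} = \left(s^{2} + \left(3 + s\right) s\right) - 157 = \left(s^{2} + s \left(3 + s\right)\right) - 157 = -157 + s^{2} + s \left(3 + s\right)$)
$n{\left(R \right)} = - \frac{14}{9} - R$
$v{\left(25 \right)} + n{\left(M \right)} = \left(-157 + 25^{2} + 25 \left(3 + 25\right)\right) - \frac{896}{9} = \left(-157 + 625 + 25 \cdot 28\right) - \frac{896}{9} = \left(-157 + 625 + 700\right) - \frac{896}{9} = 1168 - \frac{896}{9} = \frac{9616}{9}$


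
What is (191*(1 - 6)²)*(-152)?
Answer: -725800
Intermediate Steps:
(191*(1 - 6)²)*(-152) = (191*(-5)²)*(-152) = (191*25)*(-152) = 4775*(-152) = -725800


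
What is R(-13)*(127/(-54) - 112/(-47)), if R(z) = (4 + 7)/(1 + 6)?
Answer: 869/17766 ≈ 0.048914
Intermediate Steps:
R(z) = 11/7
R(-13)*(127/(-54) - 112/(-47)) = 11*(127/(-54) - 112/(-47))/7 = 11*(127*(-1/54) - 112*(-1/47))/7 = 11*(-127/54 + 112/47)/7 = (11/7)*(79/2538) = 869/17766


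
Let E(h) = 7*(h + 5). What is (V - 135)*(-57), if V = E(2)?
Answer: 4902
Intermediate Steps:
E(h) = 35 + 7*h (E(h) = 7*(5 + h) = 35 + 7*h)
V = 49 (V = 35 + 7*2 = 35 + 14 = 49)
(V - 135)*(-57) = (49 - 135)*(-57) = -86*(-57) = 4902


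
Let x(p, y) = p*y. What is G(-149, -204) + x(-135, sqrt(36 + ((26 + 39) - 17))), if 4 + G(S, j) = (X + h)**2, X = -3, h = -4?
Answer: 45 - 270*sqrt(21) ≈ -1192.3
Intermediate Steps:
G(S, j) = 45 (G(S, j) = -4 + (-3 - 4)**2 = -4 + (-7)**2 = -4 + 49 = 45)
G(-149, -204) + x(-135, sqrt(36 + ((26 + 39) - 17))) = 45 - 135*sqrt(36 + ((26 + 39) - 17)) = 45 - 135*sqrt(36 + (65 - 17)) = 45 - 135*sqrt(36 + 48) = 45 - 270*sqrt(21)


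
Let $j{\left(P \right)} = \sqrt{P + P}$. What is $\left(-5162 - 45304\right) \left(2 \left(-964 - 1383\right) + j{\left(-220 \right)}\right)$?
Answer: $236887404 - 100932 i \sqrt{110} \approx 2.3689 \cdot 10^{8} - 1.0586 \cdot 10^{6} i$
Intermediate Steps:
$j{\left(P \right)} = \sqrt{2} \sqrt{P}$ ($j{\left(P \right)} = \sqrt{2 P} = \sqrt{2} \sqrt{P}$)
$\left(-5162 - 45304\right) \left(2 \left(-964 - 1383\right) + j{\left(-220 \right)}\right) = \left(-5162 - 45304\right) \left(2 \left(-964 - 1383\right) + \sqrt{2} \sqrt{-220}\right) = - 50466 \left(2 \left(-964 - 1383\right) + \sqrt{2} \cdot 2 i \sqrt{55}\right) = - 50466 \left(2 \left(-2347\right) + 2 i \sqrt{110}\right) = - 50466 \left(-4694 + 2 i \sqrt{110}\right) = 236887404 - 100932 i \sqrt{110}$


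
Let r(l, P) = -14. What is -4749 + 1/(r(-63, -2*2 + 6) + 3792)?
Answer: -17941721/3778 ≈ -4749.0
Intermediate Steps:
-4749 + 1/(r(-63, -2*2 + 6) + 3792) = -4749 + 1/(-14 + 3792) = -4749 + 1/3778 = -17941721/3778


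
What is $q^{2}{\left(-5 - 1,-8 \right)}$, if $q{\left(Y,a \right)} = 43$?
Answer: $1849$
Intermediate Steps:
$q^{2}{\left(-5 - 1,-8 \right)} = 43^{2} = 1849$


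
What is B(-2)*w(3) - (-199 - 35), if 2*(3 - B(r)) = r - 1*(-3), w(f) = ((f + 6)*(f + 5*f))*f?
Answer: 1449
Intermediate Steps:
w(f) = 6*f**2*(6 + f) (w(f) = ((6 + f)*(6*f))*f = (6*f*(6 + f))*f = 6*f**2*(6 + f))
B(r) = 3/2 - r/2 (B(r) = 3 - (r - 1*(-3))/2 = 3 - (r + 3)/2 = 3 - (3 + r)/2 = 3 + (-3/2 - r/2) = 3/2 - r/2)
B(-2)*w(3) - (-199 - 35) = (3/2 - 1/2*(-2))*(6*3**2*(6 + 3)) - (-199 - 35) = (3/2 + 1)*(6*9*9) - 1*(-234) = (5/2)*486 + 234 = 1215 + 234 = 1449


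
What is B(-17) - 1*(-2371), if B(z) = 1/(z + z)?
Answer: 80613/34 ≈ 2371.0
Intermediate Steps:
B(z) = 1/(2*z)
B(-17) - 1*(-2371) = (½)/(-17) - 1*(-2371) = (½)*(-1/17) + 2371 = -1/34 + 2371 = 80613/34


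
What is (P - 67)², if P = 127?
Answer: 3600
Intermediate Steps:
(P - 67)² = (127 - 67)² = 60² = 3600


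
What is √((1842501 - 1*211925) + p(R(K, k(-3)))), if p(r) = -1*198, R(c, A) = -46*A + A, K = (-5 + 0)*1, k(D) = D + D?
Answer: 23*√3082 ≈ 1276.9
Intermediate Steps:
k(D) = 2*D
K = -5 (K = -5*1 = -5)
R(c, A) = -45*A
p(r) = -198
√((1842501 - 1*211925) + p(R(K, k(-3)))) = √((1842501 - 1*211925) - 198) = √((1842501 - 211925) - 198) = √(1630576 - 198) = √1630378 = 23*√3082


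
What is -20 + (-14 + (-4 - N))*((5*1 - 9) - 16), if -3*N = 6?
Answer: 300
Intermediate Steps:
N = -2 (N = -⅓*6 = -2)
-20 + (-14 + (-4 - N))*((5*1 - 9) - 16) = -20 + (-14 + (-4 - 1*(-2)))*((5*1 - 9) - 16) = -20 + (-14 + (-4 + 2))*((5 - 9) - 16) = -20 + (-14 - 2)*(-4 - 16) = -20 - 16*(-20) = -20 + 320 = 300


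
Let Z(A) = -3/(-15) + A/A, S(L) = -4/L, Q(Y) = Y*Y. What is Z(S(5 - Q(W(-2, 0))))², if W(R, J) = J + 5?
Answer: 36/25 ≈ 1.4400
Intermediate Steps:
W(R, J) = 5 + J
Q(Y) = Y²
Z(A) = 6/5 (Z(A) = -3*(-1/15) + 1 = ⅕ + 1 = 6/5)
Z(S(5 - Q(W(-2, 0))))² = (6/5)² = 36/25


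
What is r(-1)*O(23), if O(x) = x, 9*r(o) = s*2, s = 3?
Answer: 46/3 ≈ 15.333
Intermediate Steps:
r(o) = ⅔ (r(o) = (3*2)/9 = (⅑)*6 = ⅔)
r(-1)*O(23) = (⅔)*23 = 46/3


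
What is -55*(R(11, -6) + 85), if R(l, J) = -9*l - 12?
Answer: 1430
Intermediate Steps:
R(l, J) = -12 - 9*l
-55*(R(11, -6) + 85) = -55*((-12 - 9*11) + 85) = -55*((-12 - 99) + 85) = -55*(-111 + 85) = -55*(-26) = 1430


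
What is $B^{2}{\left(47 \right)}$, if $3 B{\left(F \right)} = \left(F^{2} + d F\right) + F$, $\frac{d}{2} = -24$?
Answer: $0$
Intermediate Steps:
$d = -48$ ($d = 2 \left(-24\right) = -48$)
$B{\left(F \right)} = - \frac{47 F}{3} + \frac{F^{2}}{3}$ ($B{\left(F \right)} = \frac{\left(F^{2} - 48 F\right) + F}{3} = \frac{F^{2} - 47 F}{3} = - \frac{47 F}{3} + \frac{F^{2}}{3}$)
$B^{2}{\left(47 \right)} = \left(\frac{1}{3} \cdot 47 \left(-47 + 47\right)\right)^{2} = \left(\frac{1}{3} \cdot 47 \cdot 0\right)^{2} = 0^{2} = 0$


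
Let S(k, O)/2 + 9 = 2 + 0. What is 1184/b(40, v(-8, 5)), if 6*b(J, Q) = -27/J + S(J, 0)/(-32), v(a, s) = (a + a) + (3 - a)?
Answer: -568320/19 ≈ -29912.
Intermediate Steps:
S(k, O) = -14 (S(k, O) = -18 + 2*(2 + 0) = -18 + 2*2 = -18 + 4 = -14)
v(a, s) = 3 + a (v(a, s) = 2*a + (3 - a) = 3 + a)
b(J, Q) = 7/96 - 9/(2*J) (b(J, Q) = (-27/J - 14/(-32))/6 = (-27/J - 14*(-1/32))/6 = (-27/J + 7/16)/6 = (7/16 - 27/J)/6 = 7/96 - 9/(2*J))
1184/b(40, v(-8, 5)) = 1184/(((1/96)*(-432 + 7*40)/40)) = 1184/(((1/96)*(1/40)*(-432 + 280))) = 1184/(((1/96)*(1/40)*(-152))) = 1184/(-19/480) = 1184*(-480/19) = -568320/19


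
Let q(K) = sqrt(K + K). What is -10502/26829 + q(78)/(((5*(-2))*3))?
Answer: -10502/26829 - sqrt(39)/15 ≈ -0.80778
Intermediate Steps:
q(K) = sqrt(2)*sqrt(K) (q(K) = sqrt(2*K) = sqrt(2)*sqrt(K))
-10502/26829 + q(78)/(((5*(-2))*3)) = -10502/26829 + (sqrt(2)*sqrt(78))/(((5*(-2))*3)) = -10502*1/26829 + (2*sqrt(39))/((-10*3)) = -10502/26829 + (2*sqrt(39))/(-30) = -10502/26829 + (2*sqrt(39))*(-1/30) = -10502/26829 - sqrt(39)/15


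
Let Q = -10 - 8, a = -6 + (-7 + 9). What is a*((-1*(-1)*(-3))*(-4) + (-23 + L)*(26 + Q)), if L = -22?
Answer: 1392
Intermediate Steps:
a = -4 (a = -6 + 2 = -4)
Q = -18
a*((-1*(-1)*(-3))*(-4) + (-23 + L)*(26 + Q)) = -4*((-1*(-1)*(-3))*(-4) + (-23 - 22)*(26 - 18)) = -4*((1*(-3))*(-4) - 45*8) = -4*(-3*(-4) - 360) = -4*(12 - 360) = -4*(-348) = 1392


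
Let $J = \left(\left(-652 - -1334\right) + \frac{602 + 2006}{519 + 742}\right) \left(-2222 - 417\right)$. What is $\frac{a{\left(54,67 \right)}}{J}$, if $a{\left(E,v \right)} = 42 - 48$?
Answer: $\frac{291}{87554915} \approx 3.3236 \cdot 10^{-6}$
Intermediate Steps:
$a{\left(E,v \right)} = -6$ ($a{\left(E,v \right)} = 42 - 48 = -6$)
$J = - \frac{175109830}{97}$ ($J = \left(\left(-652 + 1334\right) + \frac{2608}{1261}\right) \left(-2639\right) = \left(682 + 2608 \cdot \frac{1}{1261}\right) \left(-2639\right) = \left(682 + \frac{2608}{1261}\right) \left(-2639\right) = \frac{862610}{1261} \left(-2639\right) = - \frac{175109830}{97} \approx -1.8053 \cdot 10^{6}$)
$\frac{a{\left(54,67 \right)}}{J} = - \frac{6}{- \frac{175109830}{97}} = \left(-6\right) \left(- \frac{97}{175109830}\right) = \frac{291}{87554915}$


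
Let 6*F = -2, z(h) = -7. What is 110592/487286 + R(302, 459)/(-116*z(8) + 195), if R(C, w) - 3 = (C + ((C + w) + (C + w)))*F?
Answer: -91720943/245348501 ≈ -0.37384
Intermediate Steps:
F = -⅓ (F = (⅙)*(-2) = -⅓ ≈ -0.33333)
R(C, w) = 3 - C - 2*w/3 (R(C, w) = 3 + (C + ((C + w) + (C + w)))*(-⅓) = 3 + (C + (2*C + 2*w))*(-⅓) = 3 + (2*w + 3*C)*(-⅓) = 3 + (-C - 2*w/3) = 3 - C - 2*w/3)
110592/487286 + R(302, 459)/(-116*z(8) + 195) = 110592/487286 + (3 - 1*302 - ⅔*459)/(-116*(-7) + 195) = 110592*(1/487286) + (3 - 302 - 306)/(812 + 195) = 55296/243643 - 605/1007 = -91720943/245348501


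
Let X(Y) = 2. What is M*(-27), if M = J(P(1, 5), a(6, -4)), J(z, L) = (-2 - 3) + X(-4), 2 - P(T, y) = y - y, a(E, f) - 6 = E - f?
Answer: 81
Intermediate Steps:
a(E, f) = 6 + E - f (a(E, f) = 6 + (E - f) = 6 + E - f)
P(T, y) = 2 (P(T, y) = 2 - (y - y) = 2 - 1*0 = 2 + 0 = 2)
J(z, L) = -3 (J(z, L) = (-2 - 3) + 2 = -5 + 2 = -3)
M = -3
M*(-27) = -3*(-27) = 81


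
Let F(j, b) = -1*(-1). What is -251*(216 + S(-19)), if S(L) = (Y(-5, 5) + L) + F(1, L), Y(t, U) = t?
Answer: -48443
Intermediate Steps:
F(j, b) = 1
S(L) = -4 + L (S(L) = (-5 + L) + 1 = -4 + L)
-251*(216 + S(-19)) = -251*(216 + (-4 - 19)) = -251*(216 - 23) = -251*193 = -48443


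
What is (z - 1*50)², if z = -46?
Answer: 9216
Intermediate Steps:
(z - 1*50)² = (-46 - 1*50)² = (-46 - 50)² = (-96)² = 9216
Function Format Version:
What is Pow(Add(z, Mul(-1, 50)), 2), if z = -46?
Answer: 9216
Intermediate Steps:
Pow(Add(z, Mul(-1, 50)), 2) = Pow(Add(-46, Mul(-1, 50)), 2) = Pow(Add(-46, -50), 2) = Pow(-96, 2) = 9216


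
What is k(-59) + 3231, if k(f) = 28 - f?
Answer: 3318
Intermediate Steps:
k(-59) + 3231 = (28 - 1*(-59)) + 3231 = (28 + 59) + 3231 = 87 + 3231 = 3318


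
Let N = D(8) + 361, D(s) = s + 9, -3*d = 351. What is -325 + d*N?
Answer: -44551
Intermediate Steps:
d = -117 (d = -⅓*351 = -117)
D(s) = 9 + s
N = 378 (N = (9 + 8) + 361 = 17 + 361 = 378)
-325 + d*N = -325 - 117*378 = -325 - 44226 = -44551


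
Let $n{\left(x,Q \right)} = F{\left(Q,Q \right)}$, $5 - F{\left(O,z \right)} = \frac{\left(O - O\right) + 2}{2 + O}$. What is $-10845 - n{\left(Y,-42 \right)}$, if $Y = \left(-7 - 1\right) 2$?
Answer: $- \frac{217001}{20} \approx -10850.0$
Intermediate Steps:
$Y = -16$ ($Y = \left(-8\right) 2 = -16$)
$F{\left(O,z \right)} = 5 - \frac{2}{2 + O}$ ($F{\left(O,z \right)} = 5 - \frac{\left(O - O\right) + 2}{2 + O} = 5 - \frac{0 + 2}{2 + O} = 5 - \frac{2}{2 + O}$)
$n{\left(x,Q \right)} = \frac{8 + 5 Q}{2 + Q}$
$-10845 - n{\left(Y,-42 \right)} = -10845 - \frac{8 + 5 \left(-42\right)}{2 - 42} = -10845 - \frac{8 - 210}{-40} = -10845 - \left(- \frac{1}{40}\right) \left(-202\right) = -10845 - \frac{101}{20} = - \frac{217001}{20}$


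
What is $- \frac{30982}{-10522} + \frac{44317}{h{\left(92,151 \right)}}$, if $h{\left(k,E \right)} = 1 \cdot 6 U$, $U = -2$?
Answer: $- \frac{232965845}{63132} \approx -3690.1$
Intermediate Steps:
$h{\left(k,E \right)} = -12$ ($h{\left(k,E \right)} = 1 \cdot 6 \left(-2\right) = 6 \left(-2\right) = -12$)
$- \frac{30982}{-10522} + \frac{44317}{h{\left(92,151 \right)}} = - \frac{30982}{-10522} + \frac{44317}{-12} = \left(-30982\right) \left(- \frac{1}{10522}\right) + 44317 \left(- \frac{1}{12}\right) = \frac{15491}{5261} - \frac{44317}{12} = - \frac{232965845}{63132}$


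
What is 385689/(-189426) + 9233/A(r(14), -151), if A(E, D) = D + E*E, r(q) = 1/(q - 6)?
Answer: -38553669773/610141146 ≈ -63.188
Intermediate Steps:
r(q) = 1/(-6 + q)
A(E, D) = D + E²
385689/(-189426) + 9233/A(r(14), -151) = 385689/(-189426) + 9233/(-151 + (1/(-6 + 14))²) = 385689*(-1/189426) + 9233/(-151 + (1/8)²) = -128563/63142 + 9233/(-151 + (⅛)²) = -128563/63142 + 9233/(-151 + 1/64) = -128563/63142 + 9233/(-9663/64) = -128563/63142 + 9233*(-64/9663) = -128563/63142 - 590912/9663 = -38553669773/610141146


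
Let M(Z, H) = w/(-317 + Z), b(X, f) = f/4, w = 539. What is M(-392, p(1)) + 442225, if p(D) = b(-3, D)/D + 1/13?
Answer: 313536986/709 ≈ 4.4222e+5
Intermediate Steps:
b(X, f) = f/4 (b(X, f) = f*(¼) = f/4)
p(D) = 17/52 (p(D) = (D/4)/D + 1/13 = ¼ + 1*(1/13) = ¼ + 1/13 = 17/52)
M(Z, H) = 539/(-317 + Z)
M(-392, p(1)) + 442225 = 539/(-317 - 392) + 442225 = 539/(-709) + 442225 = 539*(-1/709) + 442225 = -539/709 + 442225 = 313536986/709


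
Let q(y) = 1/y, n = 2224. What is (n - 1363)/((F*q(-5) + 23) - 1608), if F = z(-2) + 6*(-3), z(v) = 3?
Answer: -123/226 ≈ -0.54425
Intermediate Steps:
F = -15 (F = 3 + 6*(-3) = 3 - 18 = -15)
(n - 1363)/((F*q(-5) + 23) - 1608) = (2224 - 1363)/((-15/(-5) + 23) - 1608) = 861/((-15*(-⅕) + 23) - 1608) = 861/((3 + 23) - 1608) = 861/(26 - 1608) = 861/(-1582) = 861*(-1/1582) = -123/226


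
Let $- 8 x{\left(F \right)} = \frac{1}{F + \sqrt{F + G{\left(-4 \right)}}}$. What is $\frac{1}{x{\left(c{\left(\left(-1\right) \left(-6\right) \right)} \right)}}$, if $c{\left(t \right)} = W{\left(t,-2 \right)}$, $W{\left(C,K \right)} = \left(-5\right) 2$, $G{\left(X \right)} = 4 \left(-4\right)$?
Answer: $80 - 8 i \sqrt{26} \approx 80.0 - 40.792 i$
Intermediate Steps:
$G{\left(X \right)} = -16$
$W{\left(C,K \right)} = -10$
$c{\left(t \right)} = -10$
$x{\left(F \right)} = - \frac{1}{8 \left(F + \sqrt{-16 + F}\right)}$ ($x{\left(F \right)} = - \frac{1}{8 \left(F + \sqrt{F - 16}\right)} = - \frac{1}{8 \left(F + \sqrt{-16 + F}\right)}$)
$\frac{1}{x{\left(c{\left(\left(-1\right) \left(-6\right) \right)} \right)}} = \frac{1}{\left(-1\right) \frac{1}{8 \left(-10\right) + 8 \sqrt{-16 - 10}}} = \frac{1}{\left(-1\right) \frac{1}{-80 + 8 \sqrt{-26}}} = \frac{1}{\left(-1\right) \frac{1}{-80 + 8 i \sqrt{26}}} = 80 - 8 i \sqrt{26}$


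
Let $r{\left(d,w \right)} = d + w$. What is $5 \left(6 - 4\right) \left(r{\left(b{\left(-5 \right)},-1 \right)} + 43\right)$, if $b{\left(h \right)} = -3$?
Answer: $390$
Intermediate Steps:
$5 \left(6 - 4\right) \left(r{\left(b{\left(-5 \right)},-1 \right)} + 43\right) = 5 \left(6 - 4\right) \left(\left(-3 - 1\right) + 43\right) = 5 \cdot 2 \left(-4 + 43\right) = 10 \cdot 39 = 390$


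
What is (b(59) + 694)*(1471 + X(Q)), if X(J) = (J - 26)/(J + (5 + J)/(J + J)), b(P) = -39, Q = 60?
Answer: 1400507245/1453 ≈ 9.6387e+5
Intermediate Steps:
X(J) = (-26 + J)/(J + (5 + J)/(2*J)) (X(J) = (-26 + J)/(J + (5 + J)/((2*J))) = (-26 + J)/(J + (5 + J)*(1/(2*J))) = (-26 + J)/(J + (5 + J)/(2*J)))
(b(59) + 694)*(1471 + X(Q)) = (-39 + 694)*(1471 + 2*60*(-26 + 60)/(5 + 60 + 2*60²)) = 655*(1471 + 2*60*34/(5 + 60 + 2*3600)) = 655*(1471 + 2*60*34/(5 + 60 + 7200)) = 655*(1471 + 2*60*34/7265) = 655*(1471 + 2*60*(1/7265)*34) = 655*(1471 + 816/1453) = 655*(2138179/1453) = 1400507245/1453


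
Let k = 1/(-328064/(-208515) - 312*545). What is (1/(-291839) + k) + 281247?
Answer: 2910151559033863547267/10347315914943704 ≈ 2.8125e+5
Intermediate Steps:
k = -208515/35455562536 (k = 1/(-328064*(-1/208515) - 170040) = 1/(328064/208515 - 170040) = 1/(-35455562536/208515) = -208515/35455562536 ≈ -5.8810e-6)
(1/(-291839) + k) + 281247 = (1/(-291839) - 208515/35455562536) + 281247 = (-1/291839 - 208515/35455562536) + 281247 = -96308371621/10347315914943704 + 281247 = 2910151559033863547267/10347315914943704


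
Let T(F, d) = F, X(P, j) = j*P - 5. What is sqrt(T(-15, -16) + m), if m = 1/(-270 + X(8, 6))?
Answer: I*sqrt(773162)/227 ≈ 3.8736*I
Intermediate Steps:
X(P, j) = -5 + P*j (X(P, j) = P*j - 5 = -5 + P*j)
m = -1/227 (m = 1/(-270 + (-5 + 8*6)) = 1/(-270 + (-5 + 48)) = 1/(-270 + 43) = 1/(-227) = -1/227 ≈ -0.0044053)
sqrt(T(-15, -16) + m) = sqrt(-15 - 1/227) = sqrt(-3406/227) = I*sqrt(773162)/227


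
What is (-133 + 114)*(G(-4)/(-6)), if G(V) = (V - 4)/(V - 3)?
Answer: 76/21 ≈ 3.6190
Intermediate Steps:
G(V) = (-4 + V)/(-3 + V)
(-133 + 114)*(G(-4)/(-6)) = (-133 + 114)*(((-4 - 4)/(-3 - 4))/(-6)) = -19*-8/(-7)*(-1)/6 = -19*(-1/7*(-8))*(-1)/6 = -152*(-1)/(7*6) = -19*(-4/21) = 76/21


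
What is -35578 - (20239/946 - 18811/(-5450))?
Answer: -45889398089/1288925 ≈ -35603.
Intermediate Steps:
-35578 - (20239/946 - 18811/(-5450)) = -35578 - (20239*(1/946) - 18811*(-1/5450)) = -35578 - (20239/946 + 18811/5450) = -35578 - 1*32024439/1288925 = -35578 - 32024439/1288925 = -45889398089/1288925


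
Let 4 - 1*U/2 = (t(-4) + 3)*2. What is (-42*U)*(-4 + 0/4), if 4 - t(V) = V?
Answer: -6048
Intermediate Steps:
t(V) = 4 - V
U = -36 (U = 8 - 2*((4 - 1*(-4)) + 3)*2 = 8 - 2*((4 + 4) + 3)*2 = 8 - 2*(8 + 3)*2 = 8 - 22*2 = 8 - 2*22 = 8 - 44 = -36)
(-42*U)*(-4 + 0/4) = (-42*(-36))*(-4 + 0/4) = 1512*(-4 + 0*(¼)) = 1512*(-4 + 0) = 1512*(-4) = -6048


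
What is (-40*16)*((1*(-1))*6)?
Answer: 3840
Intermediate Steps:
(-40*16)*((1*(-1))*6) = -(-640)*6 = -640*(-6) = 3840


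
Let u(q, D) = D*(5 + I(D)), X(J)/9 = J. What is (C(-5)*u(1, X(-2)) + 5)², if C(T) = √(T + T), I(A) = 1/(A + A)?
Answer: (10 - 179*I*√10)²/4 ≈ -80078.0 - 2830.2*I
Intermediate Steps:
I(A) = 1/(2*A)
C(T) = √2*√T (C(T) = √(2*T) = √2*√T)
X(J) = 9*J
u(q, D) = D*(5 + 1/(2*D))
(C(-5)*u(1, X(-2)) + 5)² = ((√2*√(-5))*(½ + 5*(9*(-2))) + 5)² = ((√2*(I*√5))*(½ + 5*(-18)) + 5)² = ((I*√10)*(½ - 90) + 5)² = ((I*√10)*(-179/2) + 5)² = (-179*I*√10/2 + 5)² = (5 - 179*I*√10/2)²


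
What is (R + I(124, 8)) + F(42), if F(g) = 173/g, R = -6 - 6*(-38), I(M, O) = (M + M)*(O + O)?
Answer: 176153/42 ≈ 4194.1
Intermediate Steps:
I(M, O) = 4*M*O (I(M, O) = (2*M)*(2*O) = 4*M*O)
R = 222 (R = -6 + 228 = 222)
(R + I(124, 8)) + F(42) = (222 + 4*124*8) + 173/42 = (222 + 3968) + 173*(1/42) = 4190 + 173/42 = 176153/42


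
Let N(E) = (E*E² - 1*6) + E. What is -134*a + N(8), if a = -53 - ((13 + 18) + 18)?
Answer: 14182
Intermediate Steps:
N(E) = -6 + E + E³ (N(E) = (E³ - 6) + E = (-6 + E³) + E = -6 + E + E³)
a = -102 (a = -53 - (31 + 18) = -53 - 1*49 = -53 - 49 = -102)
-134*a + N(8) = -134*(-102) + (-6 + 8 + 8³) = 13668 + (-6 + 8 + 512) = 13668 + 514 = 14182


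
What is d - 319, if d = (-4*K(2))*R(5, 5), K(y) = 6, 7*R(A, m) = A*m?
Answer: -2833/7 ≈ -404.71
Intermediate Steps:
R(A, m) = A*m/7 (R(A, m) = (A*m)/7 = A*m/7)
d = -600/7 (d = (-4*6)*((⅐)*5*5) = -24*25/7 = -600/7 ≈ -85.714)
d - 319 = -600/7 - 319 = -2833/7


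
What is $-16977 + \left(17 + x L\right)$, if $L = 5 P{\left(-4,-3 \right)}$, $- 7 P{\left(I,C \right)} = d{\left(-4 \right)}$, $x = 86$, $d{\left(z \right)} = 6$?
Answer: $- \frac{121300}{7} \approx -17329.0$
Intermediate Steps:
$P{\left(I,C \right)} = - \frac{6}{7}$ ($P{\left(I,C \right)} = \left(- \frac{1}{7}\right) 6 = - \frac{6}{7}$)
$L = - \frac{30}{7}$ ($L = 5 \left(- \frac{6}{7}\right) = - \frac{30}{7} \approx -4.2857$)
$-16977 + \left(17 + x L\right) = -16977 + \left(17 + 86 \left(- \frac{30}{7}\right)\right) = -16977 + \left(17 - \frac{2580}{7}\right) = -16977 - \frac{2461}{7} = - \frac{121300}{7}$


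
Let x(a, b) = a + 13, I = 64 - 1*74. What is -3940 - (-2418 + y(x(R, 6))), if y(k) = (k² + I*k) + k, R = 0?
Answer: -1574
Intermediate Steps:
I = -10 (I = 64 - 74 = -10)
x(a, b) = 13 + a
y(k) = k² - 9*k (y(k) = (k² - 10*k) + k = k² - 9*k)
-3940 - (-2418 + y(x(R, 6))) = -3940 - (-2418 + (13 + 0)*(-9 + (13 + 0))) = -3940 - (-2418 + 13*(-9 + 13)) = -3940 - (-2418 + 13*4) = -3940 - (-2418 + 52) = -3940 - 1*(-2366) = -3940 + 2366 = -1574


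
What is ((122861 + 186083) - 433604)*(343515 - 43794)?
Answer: -37363219860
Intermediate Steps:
((122861 + 186083) - 433604)*(343515 - 43794) = (308944 - 433604)*299721 = -124660*299721 = -37363219860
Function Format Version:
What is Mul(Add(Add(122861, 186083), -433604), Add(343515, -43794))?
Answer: -37363219860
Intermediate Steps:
Mul(Add(Add(122861, 186083), -433604), Add(343515, -43794)) = Mul(Add(308944, -433604), 299721) = Mul(-124660, 299721) = -37363219860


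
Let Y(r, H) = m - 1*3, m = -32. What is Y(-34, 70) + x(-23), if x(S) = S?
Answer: -58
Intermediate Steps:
Y(r, H) = -35 (Y(r, H) = -32 - 1*3 = -32 - 3 = -35)
Y(-34, 70) + x(-23) = -35 - 23 = -58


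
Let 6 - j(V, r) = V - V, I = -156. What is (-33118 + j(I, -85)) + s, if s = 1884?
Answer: -31228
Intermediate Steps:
j(V, r) = 6 (j(V, r) = 6 - (V - V) = 6 - 1*0 = 6 + 0 = 6)
(-33118 + j(I, -85)) + s = (-33118 + 6) + 1884 = -33112 + 1884 = -31228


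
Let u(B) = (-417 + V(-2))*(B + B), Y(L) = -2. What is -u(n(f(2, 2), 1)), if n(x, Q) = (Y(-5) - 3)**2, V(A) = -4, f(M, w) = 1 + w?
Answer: 21050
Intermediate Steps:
n(x, Q) = 25 (n(x, Q) = (-2 - 3)**2 = (-5)**2 = 25)
u(B) = -842*B (u(B) = (-417 - 4)*(B + B) = -842*B)
-u(n(f(2, 2), 1)) = -(-842)*25 = -1*(-21050) = 21050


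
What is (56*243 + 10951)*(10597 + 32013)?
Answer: 1046458990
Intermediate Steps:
(56*243 + 10951)*(10597 + 32013) = (13608 + 10951)*42610 = 24559*42610 = 1046458990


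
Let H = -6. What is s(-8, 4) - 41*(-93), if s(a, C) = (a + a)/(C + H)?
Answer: 3821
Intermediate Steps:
s(a, C) = 2*a/(-6 + C) (s(a, C) = (a + a)/(C - 6) = (2*a)/(-6 + C) = 2*a/(-6 + C))
s(-8, 4) - 41*(-93) = 2*(-8)/(-6 + 4) - 41*(-93) = 2*(-8)/(-2) + 3813 = 2*(-8)*(-1/2) + 3813 = 8 + 3813 = 3821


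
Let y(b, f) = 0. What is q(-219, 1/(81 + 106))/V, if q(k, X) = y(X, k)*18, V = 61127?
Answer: 0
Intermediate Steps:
q(k, X) = 0 (q(k, X) = 0*18 = 0)
q(-219, 1/(81 + 106))/V = 0/61127 = 0*(1/61127) = 0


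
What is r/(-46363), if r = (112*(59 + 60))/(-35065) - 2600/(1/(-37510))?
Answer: -3419749176672/1625718595 ≈ -2103.5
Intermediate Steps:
r = 3419749176672/35065 (r = (112*119)*(-1/35065) - 2600/(-1/37510) = 13328*(-1/35065) - 2600*(-37510) = -13328/35065 + 97526000 = 3419749176672/35065 ≈ 9.7526e+7)
r/(-46363) = (3419749176672/35065)/(-46363) = (3419749176672/35065)*(-1/46363) = -3419749176672/1625718595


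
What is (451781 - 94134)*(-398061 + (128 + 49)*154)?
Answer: -132616580541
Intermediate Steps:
(451781 - 94134)*(-398061 + (128 + 49)*154) = 357647*(-398061 + 177*154) = 357647*(-398061 + 27258) = 357647*(-370803) = -132616580541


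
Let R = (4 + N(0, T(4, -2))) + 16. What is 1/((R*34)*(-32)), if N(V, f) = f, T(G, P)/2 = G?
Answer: -1/30464 ≈ -3.2826e-5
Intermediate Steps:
T(G, P) = 2*G
R = 28 (R = (4 + 2*4) + 16 = (4 + 8) + 16 = 12 + 16 = 28)
1/((R*34)*(-32)) = 1/((28*34)*(-32)) = 1/(952*(-32)) = 1/(-30464) = -1/30464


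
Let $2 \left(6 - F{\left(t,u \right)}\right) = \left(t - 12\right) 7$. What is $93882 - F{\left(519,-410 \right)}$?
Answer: $\frac{191301}{2} \approx 95651.0$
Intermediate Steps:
$F{\left(t,u \right)} = 48 - \frac{7 t}{2}$ ($F{\left(t,u \right)} = 6 - \frac{\left(t - 12\right) 7}{2} = 6 - \frac{\left(-12 + t\right) 7}{2} = 6 - \frac{-84 + 7 t}{2} = 6 - \left(-42 + \frac{7 t}{2}\right) = 48 - \frac{7 t}{2}$)
$93882 - F{\left(519,-410 \right)} = 93882 - \left(48 - \frac{3633}{2}\right) = 93882 - - \frac{3537}{2} = 93882 + \frac{3537}{2} = \frac{191301}{2}$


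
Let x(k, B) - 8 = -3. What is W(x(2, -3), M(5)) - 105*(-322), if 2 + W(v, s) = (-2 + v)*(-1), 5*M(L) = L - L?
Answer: 33805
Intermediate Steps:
x(k, B) = 5 (x(k, B) = 8 - 3 = 5)
M(L) = 0 (M(L) = (L - L)/5 = (1/5)*0 = 0)
W(v, s) = -v (W(v, s) = -2 + (-2 + v)*(-1) = -2 + (2 - v) = -v)
W(x(2, -3), M(5)) - 105*(-322) = -1*5 - 105*(-322) = -5 + 33810 = 33805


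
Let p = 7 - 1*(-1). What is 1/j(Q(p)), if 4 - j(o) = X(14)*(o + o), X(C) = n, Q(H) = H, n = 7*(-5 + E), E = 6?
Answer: -1/108 ≈ -0.0092593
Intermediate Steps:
n = 7 (n = 7*(-5 + 6) = 7*1 = 7)
p = 8 (p = 7 + 1 = 8)
X(C) = 7
j(o) = 4 - 14*o (j(o) = 4 - 7*(o + o) = 4 - 7*2*o = 4 - 14*o)
1/j(Q(p)) = 1/(4 - 14*8) = 1/(4 - 112) = 1/(-108) = -1/108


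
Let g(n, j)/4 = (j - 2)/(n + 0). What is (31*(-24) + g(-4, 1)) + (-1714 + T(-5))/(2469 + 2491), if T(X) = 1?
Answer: -3686993/4960 ≈ -743.35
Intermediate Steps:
g(n, j) = 4*(-2 + j)/n (g(n, j) = 4*((j - 2)/(n + 0)) = 4*((-2 + j)/n) = 4*(-2 + j)/n)
(31*(-24) + g(-4, 1)) + (-1714 + T(-5))/(2469 + 2491) = (31*(-24) + 4*(-2 + 1)/(-4)) + (-1714 + 1)/(2469 + 2491) = (-744 + 4*(-¼)*(-1)) - 1713/4960 = (-744 + 1) - 1713*1/4960 = -743 - 1713/4960 = -3686993/4960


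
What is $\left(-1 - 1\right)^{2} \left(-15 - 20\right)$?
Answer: $-140$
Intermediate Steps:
$\left(-1 - 1\right)^{2} \left(-15 - 20\right) = \left(-2\right)^{2} \left(-35\right) = 4 \left(-35\right) = -140$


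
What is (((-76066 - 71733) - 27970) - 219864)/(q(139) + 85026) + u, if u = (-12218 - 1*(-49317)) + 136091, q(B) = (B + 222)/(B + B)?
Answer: 4093684052936/23637589 ≈ 1.7319e+5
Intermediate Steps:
q(B) = (222 + B)/(2*B) (q(B) = (222 + B)/((2*B)) = (222 + B)*(1/(2*B)) = (222 + B)/(2*B))
u = 173190 (u = (-12218 + 49317) + 136091 = 37099 + 136091 = 173190)
(((-76066 - 71733) - 27970) - 219864)/(q(139) + 85026) + u = (((-76066 - 71733) - 27970) - 219864)/((½)*(222 + 139)/139 + 85026) + 173190 = ((-147799 - 27970) - 219864)/((½)*(1/139)*361 + 85026) + 173190 = (-175769 - 219864)/(361/278 + 85026) + 173190 = -395633/23637589/278 + 173190 = -395633*278/23637589 + 173190 = -109985974/23637589 + 173190 = 4093684052936/23637589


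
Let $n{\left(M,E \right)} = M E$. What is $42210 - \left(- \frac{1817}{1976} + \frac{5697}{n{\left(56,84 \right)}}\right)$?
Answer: $\frac{16347651239}{387296} \approx 42210.0$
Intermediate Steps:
$n{\left(M,E \right)} = E M$
$42210 - \left(- \frac{1817}{1976} + \frac{5697}{n{\left(56,84 \right)}}\right) = 42210 - \left(- \frac{1817}{1976} + \frac{1899}{1568}\right) = 42210 - \left(- \frac{1817}{1976} + \frac{5697}{4704}\right) = 42210 + \left(\left(-5697\right) \frac{1}{4704} + \frac{1817}{1976}\right) = 42210 + \left(- \frac{1899}{1568} + \frac{1817}{1976}\right) = 42210 - \frac{112921}{387296} = \frac{16347651239}{387296}$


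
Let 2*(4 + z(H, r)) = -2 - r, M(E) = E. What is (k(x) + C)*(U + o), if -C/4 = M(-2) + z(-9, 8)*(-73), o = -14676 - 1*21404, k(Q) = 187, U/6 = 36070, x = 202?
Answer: -438767220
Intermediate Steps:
z(H, r) = -5 - r/2 (z(H, r) = -4 + (-2 - r)/2 = -4 + (-1 - r/2) = -5 - r/2)
U = 216420 (U = 6*36070 = 216420)
o = -36080 (o = -14676 - 21404 = -36080)
C = -2620 (C = -4*(-2 + (-5 - ½*8)*(-73)) = -4*(-2 + (-5 - 4)*(-73)) = -4*(-2 - 9*(-73)) = -4*(-2 + 657) = -4*655 = -2620)
(k(x) + C)*(U + o) = (187 - 2620)*(216420 - 36080) = -2433*180340 = -438767220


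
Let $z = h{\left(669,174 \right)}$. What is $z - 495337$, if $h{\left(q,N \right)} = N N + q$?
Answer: $-464392$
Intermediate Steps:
$h{\left(q,N \right)} = q + N^{2}$ ($h{\left(q,N \right)} = N^{2} + q = q + N^{2}$)
$z = 30945$ ($z = 669 + 174^{2} = 669 + 30276 = 30945$)
$z - 495337 = 30945 - 495337 = -464392$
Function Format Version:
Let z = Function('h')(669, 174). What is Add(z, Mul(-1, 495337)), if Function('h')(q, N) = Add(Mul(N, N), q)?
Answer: -464392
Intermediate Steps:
Function('h')(q, N) = Add(q, Pow(N, 2)) (Function('h')(q, N) = Add(Pow(N, 2), q) = Add(q, Pow(N, 2)))
z = 30945 (z = Add(669, Pow(174, 2)) = Add(669, 30276) = 30945)
Add(z, Mul(-1, 495337)) = Add(30945, Mul(-1, 495337)) = Add(30945, -495337) = -464392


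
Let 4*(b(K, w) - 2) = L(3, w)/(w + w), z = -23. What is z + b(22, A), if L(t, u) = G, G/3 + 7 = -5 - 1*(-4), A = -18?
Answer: -125/6 ≈ -20.833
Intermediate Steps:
G = -24 (G = -21 + 3*(-5 - 1*(-4)) = -21 + 3*(-5 + 4) = -21 + 3*(-1) = -21 - 3 = -24)
L(t, u) = -24
b(K, w) = 2 - 3/w (b(K, w) = 2 + (-24/(w + w))/4 = 2 + (-24/(2*w))/4 = 2 + ((1/(2*w))*(-24))/4 = 2 + (-12/w)/4 = 2 - 3/w)
z + b(22, A) = -23 + (2 - 3/(-18)) = -23 + (2 - 3*(-1/18)) = -23 + (2 + ⅙) = -23 + 13/6 = -125/6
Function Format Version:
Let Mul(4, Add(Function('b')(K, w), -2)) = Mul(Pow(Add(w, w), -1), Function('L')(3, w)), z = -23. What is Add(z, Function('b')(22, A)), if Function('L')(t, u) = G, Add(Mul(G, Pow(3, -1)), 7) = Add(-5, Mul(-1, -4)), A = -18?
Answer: Rational(-125, 6) ≈ -20.833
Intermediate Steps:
G = -24 (G = Add(-21, Mul(3, Add(-5, Mul(-1, -4)))) = Add(-21, Mul(3, Add(-5, 4))) = Add(-21, Mul(3, -1)) = Add(-21, -3) = -24)
Function('L')(t, u) = -24
Function('b')(K, w) = Add(2, Mul(-3, Pow(w, -1))) (Function('b')(K, w) = Add(2, Mul(Rational(1, 4), Mul(Pow(Add(w, w), -1), -24))) = Add(2, Mul(Rational(1, 4), Mul(Pow(Mul(2, w), -1), -24))) = Add(2, Mul(Rational(1, 4), Mul(Mul(Rational(1, 2), Pow(w, -1)), -24))) = Add(2, Mul(Rational(1, 4), Mul(-12, Pow(w, -1)))) = Add(2, Mul(-3, Pow(w, -1))))
Add(z, Function('b')(22, A)) = Add(-23, Add(2, Mul(-3, Pow(-18, -1)))) = Add(-23, Add(2, Mul(-3, Rational(-1, 18)))) = Add(-23, Add(2, Rational(1, 6))) = Add(-23, Rational(13, 6)) = Rational(-125, 6)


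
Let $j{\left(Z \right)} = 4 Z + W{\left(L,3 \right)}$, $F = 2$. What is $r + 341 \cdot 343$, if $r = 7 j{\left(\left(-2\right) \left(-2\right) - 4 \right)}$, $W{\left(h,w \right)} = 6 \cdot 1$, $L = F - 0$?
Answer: $117005$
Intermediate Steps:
$L = 2$ ($L = 2 - 0 = 2 + 0 = 2$)
$W{\left(h,w \right)} = 6$
$j{\left(Z \right)} = 6 + 4 Z$ ($j{\left(Z \right)} = 4 Z + 6 = 6 + 4 Z$)
$r = 42$ ($r = 7 \left(6 + 4 \left(\left(-2\right) \left(-2\right) - 4\right)\right) = 7 \left(6 + 4 \left(4 - 4\right)\right) = 7 \left(6 + 4 \cdot 0\right) = 7 \left(6 + 0\right) = 7 \cdot 6 = 42$)
$r + 341 \cdot 343 = 42 + 341 \cdot 343 = 42 + 116963 = 117005$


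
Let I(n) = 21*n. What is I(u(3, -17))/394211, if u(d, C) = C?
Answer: -357/394211 ≈ -0.00090561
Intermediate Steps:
I(u(3, -17))/394211 = (21*(-17))/394211 = -357*1/394211 = -357/394211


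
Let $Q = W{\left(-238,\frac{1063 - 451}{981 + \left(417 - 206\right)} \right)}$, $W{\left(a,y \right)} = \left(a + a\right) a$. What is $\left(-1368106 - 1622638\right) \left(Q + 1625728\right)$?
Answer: $-5200951667904$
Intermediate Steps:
$W{\left(a,y \right)} = 2 a^{2}$ ($W{\left(a,y \right)} = 2 a a = 2 a^{2}$)
$Q = 113288$ ($Q = 2 \left(-238\right)^{2} = 2 \cdot 56644 = 113288$)
$\left(-1368106 - 1622638\right) \left(Q + 1625728\right) = \left(-1368106 - 1622638\right) \left(113288 + 1625728\right) = \left(-2990744\right) 1739016 = -5200951667904$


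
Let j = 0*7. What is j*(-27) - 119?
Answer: -119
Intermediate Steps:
j = 0
j*(-27) - 119 = 0*(-27) - 119 = 0 - 119 = -119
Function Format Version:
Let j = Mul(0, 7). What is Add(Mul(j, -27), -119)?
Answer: -119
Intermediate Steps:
j = 0
Add(Mul(j, -27), -119) = Add(Mul(0, -27), -119) = Add(0, -119) = -119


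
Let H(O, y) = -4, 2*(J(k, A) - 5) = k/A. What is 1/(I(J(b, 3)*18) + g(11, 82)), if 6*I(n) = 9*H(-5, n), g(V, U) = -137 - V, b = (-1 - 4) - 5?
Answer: -1/154 ≈ -0.0064935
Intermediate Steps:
b = -10 (b = -5 - 5 = -10)
J(k, A) = 5 + k/(2*A) (J(k, A) = 5 + (k/A)/2 = 5 + k/(2*A))
I(n) = -6 (I(n) = (9*(-4))/6 = (⅙)*(-36) = -6)
1/(I(J(b, 3)*18) + g(11, 82)) = 1/(-6 + (-137 - 1*11)) = 1/(-6 + (-137 - 11)) = 1/(-6 - 148) = 1/(-154) = -1/154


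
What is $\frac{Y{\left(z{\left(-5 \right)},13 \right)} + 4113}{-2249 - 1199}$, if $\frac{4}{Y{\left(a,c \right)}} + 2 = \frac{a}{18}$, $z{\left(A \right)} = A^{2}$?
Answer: $- \frac{45171}{37928} \approx -1.191$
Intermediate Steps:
$Y{\left(a,c \right)} = \frac{4}{-2 + \frac{a}{18}}$
$\frac{Y{\left(z{\left(-5 \right)},13 \right)} + 4113}{-2249 - 1199} = \frac{\frac{72}{-36 + \left(-5\right)^{2}} + 4113}{-2249 - 1199} = \frac{\frac{72}{-36 + 25} + 4113}{-3448} = \left(\frac{72}{-11} + 4113\right) \left(- \frac{1}{3448}\right) = \left(72 \left(- \frac{1}{11}\right) + 4113\right) \left(- \frac{1}{3448}\right) = \left(- \frac{72}{11} + 4113\right) \left(- \frac{1}{3448}\right) = \frac{45171}{11} \left(- \frac{1}{3448}\right) = - \frac{45171}{37928}$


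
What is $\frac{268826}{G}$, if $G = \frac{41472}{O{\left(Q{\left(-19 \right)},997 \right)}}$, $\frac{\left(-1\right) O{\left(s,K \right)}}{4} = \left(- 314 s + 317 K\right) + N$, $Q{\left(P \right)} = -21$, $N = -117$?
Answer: $- \frac{21675843619}{2592} \approx -8.3626 \cdot 10^{6}$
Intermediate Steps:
$O{\left(s,K \right)} = 468 - 1268 K + 1256 s$ ($O{\left(s,K \right)} = - 4 \left(\left(- 314 s + 317 K\right) - 117\right) = - 4 \left(-117 - 314 s + 317 K\right) = 468 - 1268 K + 1256 s$)
$G = - \frac{5184}{161263}$ ($G = \frac{41472}{468 - 1264196 + 1256 \left(-21\right)} = \frac{41472}{468 - 1264196 - 26376} = \frac{41472}{-1290104} = 41472 \left(- \frac{1}{1290104}\right) = - \frac{5184}{161263} \approx -0.032146$)
$\frac{268826}{G} = \frac{268826}{- \frac{5184}{161263}} = 268826 \left(- \frac{161263}{5184}\right) = - \frac{21675843619}{2592}$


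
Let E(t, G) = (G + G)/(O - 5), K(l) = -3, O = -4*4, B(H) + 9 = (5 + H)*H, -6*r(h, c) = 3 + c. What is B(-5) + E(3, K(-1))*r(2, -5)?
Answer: -187/21 ≈ -8.9048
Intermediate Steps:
r(h, c) = -½ - c/6 (r(h, c) = -(3 + c)/6 = -½ - c/6)
B(H) = -9 + H*(5 + H) (B(H) = -9 + (5 + H)*H = -9 + H*(5 + H))
O = -16
E(t, G) = -2*G/21 (E(t, G) = (G + G)/(-16 - 5) = (2*G)/(-21) = (2*G)*(-1/21) = -2*G/21)
B(-5) + E(3, K(-1))*r(2, -5) = (-9 + (-5)² + 5*(-5)) + (-2/21*(-3))*(-½ - ⅙*(-5)) = (-9 + 25 - 25) + 2*(-½ + ⅚)/7 = -9 + (2/7)*(⅓) = -9 + 2/21 = -187/21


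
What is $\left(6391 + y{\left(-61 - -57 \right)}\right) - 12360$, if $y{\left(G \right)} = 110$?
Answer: $-5859$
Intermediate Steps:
$\left(6391 + y{\left(-61 - -57 \right)}\right) - 12360 = \left(6391 + 110\right) - 12360 = 6501 - 12360 = -5859$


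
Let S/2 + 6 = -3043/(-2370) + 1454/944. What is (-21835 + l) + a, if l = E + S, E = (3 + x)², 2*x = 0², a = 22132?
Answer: 83799683/279660 ≈ 299.65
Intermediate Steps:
x = 0 (x = (½)*0² = (½)*0 = 0)
E = 9 (E = (3 + 0)² = 3² = 9)
S = -1776277/279660 (S = -12 + 2*(-3043/(-2370) + 1454/944) = -12 + 2*(-3043*(-1/2370) + 1454*(1/944)) = -12 + 2*(3043/2370 + 727/472) = -12 + 2*(1579643/559320) = -12 + 1579643/279660 = -1776277/279660 ≈ -6.3516)
l = 740663/279660 (l = 9 - 1776277/279660 = 740663/279660 ≈ 2.6484)
(-21835 + l) + a = (-21835 + 740663/279660) + 22132 = -6105635437/279660 + 22132 = 83799683/279660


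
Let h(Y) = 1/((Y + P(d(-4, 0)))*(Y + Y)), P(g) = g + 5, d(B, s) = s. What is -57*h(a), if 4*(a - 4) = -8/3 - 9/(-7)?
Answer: -201096/223189 ≈ -0.90101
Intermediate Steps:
P(g) = 5 + g
a = 307/84 (a = 4 + (-8/3 - 9/(-7))/4 = 4 + (-8*⅓ - 9*(-⅐))/4 = 4 + (-8/3 + 9/7)/4 = 4 + (¼)*(-29/21) = 4 - 29/84 = 307/84 ≈ 3.6548)
h(Y) = 1/(2*Y*(5 + Y)) (h(Y) = 1/((Y + (5 + 0))*(Y + Y)) = 1/((Y + 5)*(2*Y)) = 1/((5 + Y)*(2*Y)) = 1/(2*Y*(5 + Y)))
-57*h(a) = -57/(2*307/84*(5 + 307/84)) = -57*84/(2*307*727/84) = -57*84*84/(2*307*727) = -57*3528/223189 = -201096/223189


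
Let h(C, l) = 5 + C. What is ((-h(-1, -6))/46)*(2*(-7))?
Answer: 28/23 ≈ 1.2174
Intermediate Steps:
((-h(-1, -6))/46)*(2*(-7)) = ((-(5 - 1))/46)*(2*(-7)) = ((-1*4)/46)*(-14) = ((1/46)*(-4))*(-14) = -2/23*(-14) = 28/23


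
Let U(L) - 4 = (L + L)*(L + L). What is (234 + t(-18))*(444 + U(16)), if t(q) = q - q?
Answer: 344448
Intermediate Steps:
t(q) = 0
U(L) = 4 + 4*L² (U(L) = 4 + (L + L)*(L + L) = 4 + (2*L)*(2*L) = 4 + 4*L²)
(234 + t(-18))*(444 + U(16)) = (234 + 0)*(444 + (4 + 4*16²)) = 234*(444 + (4 + 4*256)) = 234*(444 + (4 + 1024)) = 234*(444 + 1028) = 234*1472 = 344448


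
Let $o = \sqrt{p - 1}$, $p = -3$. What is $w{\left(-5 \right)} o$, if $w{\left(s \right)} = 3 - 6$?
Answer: $- 6 i \approx - 6.0 i$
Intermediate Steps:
$w{\left(s \right)} = -3$ ($w{\left(s \right)} = 3 - 6 = -3$)
$o = 2 i$ ($o = \sqrt{-3 - 1} = \sqrt{-4} = 2 i \approx 2.0 i$)
$w{\left(-5 \right)} o = - 3 \cdot 2 i = - 6 i$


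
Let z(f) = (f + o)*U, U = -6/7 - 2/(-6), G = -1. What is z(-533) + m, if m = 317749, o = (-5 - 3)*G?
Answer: 318024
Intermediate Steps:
U = -11/21 (U = -6*⅐ - 2*(-⅙) = -6/7 + ⅓ = -11/21 ≈ -0.52381)
o = 8 (o = (-5 - 3)*(-1) = -8*(-1) = 8)
z(f) = -88/21 - 11*f/21 (z(f) = (f + 8)*(-11/21) = (8 + f)*(-11/21) = -88/21 - 11*f/21)
z(-533) + m = (-88/21 - 11/21*(-533)) + 317749 = (-88/21 + 5863/21) + 317749 = 275 + 317749 = 318024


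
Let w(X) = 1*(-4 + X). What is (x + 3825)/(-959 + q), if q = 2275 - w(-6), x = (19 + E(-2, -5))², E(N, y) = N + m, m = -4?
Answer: 1997/663 ≈ 3.0121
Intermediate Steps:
E(N, y) = -4 + N (E(N, y) = N - 4 = -4 + N)
w(X) = -4 + X
x = 169 (x = (19 + (-4 - 2))² = (19 - 6)² = 13² = 169)
q = 2285 (q = 2275 - (-4 - 6) = 2275 - 1*(-10) = 2275 + 10 = 2285)
(x + 3825)/(-959 + q) = (169 + 3825)/(-959 + 2285) = 3994/1326 = 3994*(1/1326) = 1997/663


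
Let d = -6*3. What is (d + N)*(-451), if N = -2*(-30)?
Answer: -18942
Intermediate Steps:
d = -18
N = 60
(d + N)*(-451) = (-18 + 60)*(-451) = 42*(-451) = -18942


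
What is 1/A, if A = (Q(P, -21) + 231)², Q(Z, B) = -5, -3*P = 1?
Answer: 1/51076 ≈ 1.9579e-5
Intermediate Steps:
P = -⅓ (P = -⅓*1 = -⅓ ≈ -0.33333)
A = 51076 (A = (-5 + 231)² = 226² = 51076)
1/A = 1/51076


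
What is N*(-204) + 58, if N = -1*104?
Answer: 21274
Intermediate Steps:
N = -104
N*(-204) + 58 = -104*(-204) + 58 = 21216 + 58 = 21274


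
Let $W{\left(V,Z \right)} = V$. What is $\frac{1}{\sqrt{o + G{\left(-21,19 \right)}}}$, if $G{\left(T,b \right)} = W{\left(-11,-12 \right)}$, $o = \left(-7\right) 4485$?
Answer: $- \frac{i \sqrt{31406}}{31406} \approx - 0.0056428 i$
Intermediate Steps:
$o = -31395$
$G{\left(T,b \right)} = -11$
$\frac{1}{\sqrt{o + G{\left(-21,19 \right)}}} = \frac{1}{\sqrt{-31395 - 11}} = \frac{1}{\sqrt{-31406}} = \frac{1}{i \sqrt{31406}} = - \frac{i \sqrt{31406}}{31406}$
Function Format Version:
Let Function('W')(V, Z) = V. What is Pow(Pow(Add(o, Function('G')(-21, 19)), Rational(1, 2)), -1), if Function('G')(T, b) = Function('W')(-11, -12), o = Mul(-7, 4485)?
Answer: Mul(Rational(-1, 31406), I, Pow(31406, Rational(1, 2))) ≈ Mul(-0.0056428, I)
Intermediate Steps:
o = -31395
Function('G')(T, b) = -11
Pow(Pow(Add(o, Function('G')(-21, 19)), Rational(1, 2)), -1) = Pow(Pow(Add(-31395, -11), Rational(1, 2)), -1) = Pow(Pow(-31406, Rational(1, 2)), -1) = Pow(Mul(I, Pow(31406, Rational(1, 2))), -1) = Mul(Rational(-1, 31406), I, Pow(31406, Rational(1, 2)))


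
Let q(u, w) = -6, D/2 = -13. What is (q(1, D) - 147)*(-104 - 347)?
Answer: 69003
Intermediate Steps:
D = -26 (D = 2*(-13) = -26)
(q(1, D) - 147)*(-104 - 347) = (-6 - 147)*(-104 - 347) = -153*(-451) = 69003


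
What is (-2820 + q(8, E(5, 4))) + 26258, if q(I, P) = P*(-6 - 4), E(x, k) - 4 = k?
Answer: 23358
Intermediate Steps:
E(x, k) = 4 + k
q(I, P) = -10*P (q(I, P) = P*(-10) = -10*P)
(-2820 + q(8, E(5, 4))) + 26258 = (-2820 - 10*(4 + 4)) + 26258 = (-2820 - 10*8) + 26258 = (-2820 - 80) + 26258 = -2900 + 26258 = 23358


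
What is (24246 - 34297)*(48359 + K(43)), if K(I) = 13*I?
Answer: -491674818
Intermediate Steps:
(24246 - 34297)*(48359 + K(43)) = (24246 - 34297)*(48359 + 13*43) = -10051*(48359 + 559) = -10051*48918 = -491674818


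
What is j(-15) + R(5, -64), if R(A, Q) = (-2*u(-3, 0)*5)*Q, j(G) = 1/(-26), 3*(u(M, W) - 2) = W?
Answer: 33279/26 ≈ 1280.0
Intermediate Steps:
u(M, W) = 2 + W/3
j(G) = -1/26
R(A, Q) = -20*Q (R(A, Q) = (-2*(2 + (⅓)*0)*5)*Q = (-2*(2 + 0)*5)*Q = (-2*2*5)*Q = (-4*5)*Q = -20*Q)
j(-15) + R(5, -64) = -1/26 - 20*(-64) = -1/26 + 1280 = 33279/26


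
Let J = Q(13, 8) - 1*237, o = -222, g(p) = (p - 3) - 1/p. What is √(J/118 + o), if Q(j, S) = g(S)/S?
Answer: I*√199617414/944 ≈ 14.967*I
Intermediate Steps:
g(p) = -3 + p - 1/p (g(p) = (-3 + p) - 1/p = -3 + p - 1/p)
Q(j, S) = (-3 + S - 1/S)/S
J = -15129/64 (J = (1 - 1/8² - 3/8) - 1*237 = (1 - 1*1/64 - 3*⅛) - 237 = (1 - 1/64 - 3/8) - 237 = 39/64 - 237 = -15129/64 ≈ -236.39)
√(J/118 + o) = √(-15129/64/118 - 222) = √(-15129/64*1/118 - 222) = √(-15129/7552 - 222) = √(-1691673/7552) = I*√199617414/944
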